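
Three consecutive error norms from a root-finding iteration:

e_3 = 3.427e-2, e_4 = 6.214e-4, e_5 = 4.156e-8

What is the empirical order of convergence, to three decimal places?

p ≈ ln(e_5/e_4) / ln(e_4/e_3)
  = ln(4.156e-8/6.214e-4) / ln(6.214e-4/3.427e-2)
  = ln(6.68812e-05) / ln(0.0181325)
  = -9.612593 / -4.010049 ≈ 2.397126

2.397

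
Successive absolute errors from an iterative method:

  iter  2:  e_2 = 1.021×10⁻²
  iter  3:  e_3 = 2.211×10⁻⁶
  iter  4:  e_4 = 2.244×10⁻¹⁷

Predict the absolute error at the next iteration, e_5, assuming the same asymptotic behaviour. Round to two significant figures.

2.3e-50

First estimate the order: p ≈ ln(e_4/e_3) / ln(e_3/e_2) = ln(2.244×10⁻¹⁷/2.211×10⁻⁶)/ln(2.211×10⁻⁶/1.021×10⁻²) = ln(1.01493e-11)/ln(0.000216552) ≈ 3.0001.
Then e_5 ≈ e_4·(e_4/e_3)^p = 2.244×10⁻¹⁷·(1.01493e-11)^3.0001 = 2.244×10⁻¹⁷·1.04282e-33 ≈ 2.34e-50.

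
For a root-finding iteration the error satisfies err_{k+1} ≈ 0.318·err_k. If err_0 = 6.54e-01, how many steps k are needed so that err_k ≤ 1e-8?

After k steps, err_k ≈ 6.54e-01·0.318^k.
Need 0.318^k ≤ 1e-8/6.54e-01 = 1.52905e-08.
k ≥ ln(1.52905e-08)/ln(0.318) = -17.9960/-1.14570 = 15.707.
Smallest integer k = 16.

16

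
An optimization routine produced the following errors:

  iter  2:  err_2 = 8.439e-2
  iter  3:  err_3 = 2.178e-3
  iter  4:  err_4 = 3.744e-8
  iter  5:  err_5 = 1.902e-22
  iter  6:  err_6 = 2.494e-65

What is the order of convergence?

3

Consecutive ratios: err_6/err_5 = 2.494e-65/1.902e-22 = 1.31125e-43, err_5/err_4 = 1.902e-22/3.744e-8 = 5.08013e-15.
p ≈ ln(1.31125e-43)/ln(5.08013e-15) = -98.7402/-32.9134 ≈ 3.00.
So the convergence is cubic (order 3).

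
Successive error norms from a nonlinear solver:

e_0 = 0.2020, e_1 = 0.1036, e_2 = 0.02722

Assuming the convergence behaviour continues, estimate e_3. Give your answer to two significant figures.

First estimate the order: p ≈ ln(e_2/e_1) / ln(e_1/e_0) = ln(0.02722/0.1036)/ln(0.1036/0.2020) = ln(0.262741)/ln(0.512871) ≈ 2.0017.
Then e_3 ≈ e_2·(e_2/e_1)^p = 0.02722·(0.262741)^2.0017 = 0.02722·0.0688762 ≈ 0.001875.

1.9e-3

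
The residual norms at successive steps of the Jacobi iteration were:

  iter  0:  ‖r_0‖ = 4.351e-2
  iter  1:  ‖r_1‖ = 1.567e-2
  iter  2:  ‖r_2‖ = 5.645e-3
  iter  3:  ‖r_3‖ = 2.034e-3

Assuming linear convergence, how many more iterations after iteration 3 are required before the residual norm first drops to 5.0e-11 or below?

Rate ρ ≈ ‖r_3‖/‖r_2‖ = 2.034e-3/5.645e-3 = 0.3603.
After j more steps, ‖r_{3+j}‖ ≈ 2.034e-3·ρ^j; need ρ^j ≤ 5.0e-11/2.034e-3 = 2.45821e-08.
j ≥ ln(2.45821e-08)/ln(0.3603) = -17.5212/-1.02082 = 17.164.
So 18 more iterations are needed.

18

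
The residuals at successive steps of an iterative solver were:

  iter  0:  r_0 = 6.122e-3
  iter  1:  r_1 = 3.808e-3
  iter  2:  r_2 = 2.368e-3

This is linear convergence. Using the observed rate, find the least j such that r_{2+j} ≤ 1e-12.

Rate ρ ≈ r_2/r_1 = 2.368e-3/3.808e-3 = 0.6218.
After j more steps, r_{2+j} ≈ 2.368e-3·ρ^j; need ρ^j ≤ 1e-12/2.368e-3 = 4.22297e-10.
j ≥ ln(4.22297e-10)/ln(0.6218) = -21.5853/-0.47514 = 45.429.
So 46 more iterations are needed.

46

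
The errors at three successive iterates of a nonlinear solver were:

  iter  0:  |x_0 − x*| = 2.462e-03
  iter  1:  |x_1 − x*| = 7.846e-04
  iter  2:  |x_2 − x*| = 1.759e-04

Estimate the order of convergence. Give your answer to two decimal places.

1.31

p ≈ ln(|x_2 − x*|/|x_1 − x*|) / ln(|x_1 − x*|/|x_0 − x*|)
  = ln(1.759e-04/7.846e-04) / ln(7.846e-04/2.462e-03)
  = ln(0.224191) / ln(0.318684)
  = -1.49526 / -1.14356 ≈ 1.30755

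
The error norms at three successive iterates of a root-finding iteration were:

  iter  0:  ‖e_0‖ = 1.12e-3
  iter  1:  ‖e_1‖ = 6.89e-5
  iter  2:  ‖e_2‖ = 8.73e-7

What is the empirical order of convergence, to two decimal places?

p ≈ ln(‖e_2‖/‖e_1‖) / ln(‖e_1‖/‖e_0‖)
  = ln(8.73e-7/6.89e-5) / ln(6.89e-5/1.12e-3)
  = ln(0.0126705) / ln(0.0615179)
  = -4.36848 / -2.78843 ≈ 1.56665

1.57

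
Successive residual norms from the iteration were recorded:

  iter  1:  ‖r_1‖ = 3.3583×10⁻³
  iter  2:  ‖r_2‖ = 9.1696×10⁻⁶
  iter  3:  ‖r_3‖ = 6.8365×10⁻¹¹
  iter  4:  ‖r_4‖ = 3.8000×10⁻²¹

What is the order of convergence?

2

Consecutive ratios: ‖r_4‖/‖r_3‖ = 3.8000×10⁻²¹/6.8365×10⁻¹¹ = 5.5584e-11, ‖r_3‖/‖r_2‖ = 6.8365×10⁻¹¹/9.1696×10⁻⁶ = 7.45561e-06.
p ≈ ln(5.5584e-11)/ln(7.45561e-06) = -23.6131/-11.8065 ≈ 2.00.
So the convergence is quadratic (order 2).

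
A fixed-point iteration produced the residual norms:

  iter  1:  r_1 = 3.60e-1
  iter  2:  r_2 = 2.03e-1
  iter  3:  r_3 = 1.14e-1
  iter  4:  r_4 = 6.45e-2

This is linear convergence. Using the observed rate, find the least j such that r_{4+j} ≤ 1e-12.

Rate ρ ≈ r_4/r_3 = 6.45e-2/1.14e-1 = 0.5658.
After j more steps, r_{4+j} ≈ 6.45e-2·ρ^j; need ρ^j ≤ 1e-12/6.45e-2 = 1.55039e-11.
j ≥ ln(1.55039e-11)/ln(0.5658) = -24.8899/-0.56951 = 43.704.
So 44 more iterations are needed.

44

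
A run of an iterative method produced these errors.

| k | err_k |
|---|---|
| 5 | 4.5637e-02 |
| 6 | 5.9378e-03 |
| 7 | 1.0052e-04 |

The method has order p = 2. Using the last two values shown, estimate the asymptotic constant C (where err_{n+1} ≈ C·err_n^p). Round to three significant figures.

C ≈ err_7 / err_6^2
  = 1.0052e-04 / (5.9378e-03)^2
  = 1.0052e-04 / 3.52575e-05 ≈ 2.851

2.85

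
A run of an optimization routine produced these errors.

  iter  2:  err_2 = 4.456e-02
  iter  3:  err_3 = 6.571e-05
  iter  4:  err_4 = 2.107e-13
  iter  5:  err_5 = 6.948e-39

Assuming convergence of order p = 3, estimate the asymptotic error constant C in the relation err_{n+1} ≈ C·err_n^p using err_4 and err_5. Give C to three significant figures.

C ≈ err_5 / err_4^3
  = 6.948e-39 / (2.107e-13)^3
  = 6.948e-39 / 9.35392e-39 ≈ 0.74279

0.743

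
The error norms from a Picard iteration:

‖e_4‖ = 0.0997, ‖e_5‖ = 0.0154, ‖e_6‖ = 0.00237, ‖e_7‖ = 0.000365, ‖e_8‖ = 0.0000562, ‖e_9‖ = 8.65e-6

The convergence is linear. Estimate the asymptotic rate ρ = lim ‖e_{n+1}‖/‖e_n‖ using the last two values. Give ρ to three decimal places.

0.154

ρ ≈ ‖e_9‖/‖e_8‖ = 8.65e-6/0.0000562 = 0.15391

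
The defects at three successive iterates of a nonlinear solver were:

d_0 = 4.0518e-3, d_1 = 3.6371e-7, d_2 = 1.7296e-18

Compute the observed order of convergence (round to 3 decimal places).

2.798

p ≈ ln(d_2/d_1) / ln(d_1/d_0)
  = ln(1.7296e-18/3.6371e-7) / ln(3.6371e-7/4.0518e-3)
  = ln(4.75544e-12) / ln(8.9765e-05)
  = -26.071732 / -9.318315 ≈ 2.797902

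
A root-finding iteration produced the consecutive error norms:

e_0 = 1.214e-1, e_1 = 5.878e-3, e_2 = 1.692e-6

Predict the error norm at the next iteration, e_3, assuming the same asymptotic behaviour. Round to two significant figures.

4.9e-16

First estimate the order: p ≈ ln(e_2/e_1) / ln(e_1/e_0) = ln(1.692e-6/5.878e-3)/ln(5.878e-3/1.214e-1) = ln(0.000287853)/ln(0.0484185) ≈ 2.6927.
Then e_3 ≈ e_2·(e_2/e_1)^p = 1.692e-6·(0.000287853)^2.6927 = 1.692e-6·2.92152e-10 ≈ 4.943e-16.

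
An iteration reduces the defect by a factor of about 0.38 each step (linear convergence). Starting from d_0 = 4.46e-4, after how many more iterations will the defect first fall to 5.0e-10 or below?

15

After k steps, d_k ≈ 4.46e-4·0.38^k.
Need 0.38^k ≤ 5.0e-10/4.46e-4 = 1.12108e-06.
k ≥ ln(1.12108e-06)/ln(0.38) = -13.7012/-0.96758 = 14.160.
Smallest integer k = 15.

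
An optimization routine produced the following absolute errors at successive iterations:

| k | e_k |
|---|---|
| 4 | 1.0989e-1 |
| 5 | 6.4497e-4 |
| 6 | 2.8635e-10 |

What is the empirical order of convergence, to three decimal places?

2.847

p ≈ ln(e_6/e_5) / ln(e_5/e_4)
  = ln(2.8635e-10/6.4497e-4) / ln(6.4497e-4/1.0989e-1)
  = ln(4.43974e-07) / ln(0.00586923)
  = -14.627500 / -5.138032 ≈ 2.846907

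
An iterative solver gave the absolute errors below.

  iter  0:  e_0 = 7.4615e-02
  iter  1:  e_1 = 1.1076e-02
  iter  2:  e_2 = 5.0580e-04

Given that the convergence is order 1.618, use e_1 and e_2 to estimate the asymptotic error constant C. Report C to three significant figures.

0.738

C ≈ e_2 / e_1^1.618
  = 5.0580e-04 / (1.1076e-02)^1.618
  = 5.0580e-04 / 0.000685191 ≈ 0.73819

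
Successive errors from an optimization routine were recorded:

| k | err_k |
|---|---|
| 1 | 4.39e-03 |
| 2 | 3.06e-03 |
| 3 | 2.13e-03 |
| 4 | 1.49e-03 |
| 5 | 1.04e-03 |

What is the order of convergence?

1

Consecutive ratios: err_5/err_4 = 1.04e-03/1.49e-03 = 0.697987, err_4/err_3 = 1.49e-03/2.13e-03 = 0.699531.
p ≈ ln(0.697987)/ln(0.699531) = -0.3596/-0.3573 ≈ 1.01.
So the convergence is linear (order 1).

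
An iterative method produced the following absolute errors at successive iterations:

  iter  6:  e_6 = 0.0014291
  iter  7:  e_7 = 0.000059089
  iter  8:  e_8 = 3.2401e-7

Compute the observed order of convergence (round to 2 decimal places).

1.63

p ≈ ln(e_8/e_7) / ln(e_7/e_6)
  = ln(3.2401e-7/0.000059089) / ln(0.000059089/0.0014291)
  = ln(0.00548342) / ln(0.041347)
  = -5.20603 / -3.18576 ≈ 1.63416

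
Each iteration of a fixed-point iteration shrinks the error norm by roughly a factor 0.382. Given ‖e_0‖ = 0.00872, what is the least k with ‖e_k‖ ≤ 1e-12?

After k steps, ‖e_k‖ ≈ 0.00872·0.382^k.
Need 0.382^k ≤ 1e-12/0.00872 = 1.14679e-10.
k ≥ ln(1.14679e-10)/ln(0.382) = -22.8889/-0.96233 = 23.785.
Smallest integer k = 24.

24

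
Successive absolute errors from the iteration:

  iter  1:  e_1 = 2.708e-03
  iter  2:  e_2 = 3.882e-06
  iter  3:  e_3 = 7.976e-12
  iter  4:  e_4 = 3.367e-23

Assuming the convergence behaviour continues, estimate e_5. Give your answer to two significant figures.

First estimate the order: p ≈ ln(e_4/e_3) / ln(e_3/e_2) = ln(3.367e-23/7.976e-12)/ln(7.976e-12/3.882e-06) = ln(4.22141e-12)/ln(2.05461e-06) ≈ 2.0000.
Then e_5 ≈ e_4·(e_4/e_3)^p = 3.367e-23·(4.22141e-12)^2.0000 = 3.367e-23·1.78203e-23 ≈ 6e-46.

6.0e-46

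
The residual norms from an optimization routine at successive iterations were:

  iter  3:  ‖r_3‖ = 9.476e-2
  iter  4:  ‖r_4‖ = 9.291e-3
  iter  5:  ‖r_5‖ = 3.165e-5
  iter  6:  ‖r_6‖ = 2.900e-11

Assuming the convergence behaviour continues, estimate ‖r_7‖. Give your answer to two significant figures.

First estimate the order: p ≈ ln(‖r_6‖/‖r_5‖) / ln(‖r_5‖/‖r_4‖) = ln(2.900e-11/3.165e-5)/ln(3.165e-5/9.291e-3) = ln(9.16272e-07)/ln(0.00340652) ≈ 2.4468.
Then ‖r_7‖ ≈ ‖r_6‖·(‖r_6‖/‖r_5‖)^p = 2.900e-11·(9.16272e-07)^2.4468 = 2.900e-11·1.68376e-15 ≈ 4.883e-26.

4.9e-26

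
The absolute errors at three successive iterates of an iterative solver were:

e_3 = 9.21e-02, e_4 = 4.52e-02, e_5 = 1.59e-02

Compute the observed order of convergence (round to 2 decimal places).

1.47

p ≈ ln(e_5/e_4) / ln(e_4/e_3)
  = ln(1.59e-02/4.52e-02) / ln(4.52e-02/9.21e-02)
  = ln(0.35177) / ln(0.490771)
  = -1.04478 / -0.71178 ≈ 1.46784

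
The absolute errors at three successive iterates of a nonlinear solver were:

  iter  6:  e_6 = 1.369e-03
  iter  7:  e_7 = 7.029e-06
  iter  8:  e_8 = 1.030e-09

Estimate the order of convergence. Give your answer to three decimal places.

1.675

p ≈ ln(e_8/e_7) / ln(e_7/e_6)
  = ln(1.030e-09/7.029e-06) / ln(7.029e-06/1.369e-03)
  = ln(0.000146536) / ln(0.0051344)
  = -8.828239 / -5.271792 ≈ 1.674618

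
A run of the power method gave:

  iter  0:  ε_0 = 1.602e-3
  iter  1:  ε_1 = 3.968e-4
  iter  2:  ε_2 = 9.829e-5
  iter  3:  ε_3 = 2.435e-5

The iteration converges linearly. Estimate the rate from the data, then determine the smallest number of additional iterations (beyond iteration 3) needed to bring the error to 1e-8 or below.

Rate ρ ≈ ε_3/ε_2 = 2.435e-5/9.829e-5 = 0.2477.
After j more steps, ε_{3+j} ≈ 2.435e-5·ρ^j; need ρ^j ≤ 1e-8/2.435e-5 = 0.000410678.
j ≥ ln(0.000410678)/ln(0.2477) = -7.7977/-1.39554 = 5.588.
So 6 more iterations are needed.

6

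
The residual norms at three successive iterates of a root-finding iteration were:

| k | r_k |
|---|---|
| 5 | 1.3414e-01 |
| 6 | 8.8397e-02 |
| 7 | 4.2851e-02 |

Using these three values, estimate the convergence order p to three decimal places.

p ≈ ln(r_7/r_6) / ln(r_6/r_5)
  = ln(4.2851e-02/8.8397e-02) / ln(8.8397e-02/1.3414e-01)
  = ln(0.484756) / ln(0.658991)
  = -0.724110 / -0.417045 ≈ 1.736287

1.736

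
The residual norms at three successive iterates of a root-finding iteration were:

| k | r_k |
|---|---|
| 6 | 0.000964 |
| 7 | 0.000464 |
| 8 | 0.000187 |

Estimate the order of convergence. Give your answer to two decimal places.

1.24

p ≈ ln(r_8/r_7) / ln(r_7/r_6)
  = ln(0.000187/0.000464) / ln(0.000464/0.000964)
  = ln(0.403017) / ln(0.481328)
  = -0.90878 / -0.73121 ≈ 1.24284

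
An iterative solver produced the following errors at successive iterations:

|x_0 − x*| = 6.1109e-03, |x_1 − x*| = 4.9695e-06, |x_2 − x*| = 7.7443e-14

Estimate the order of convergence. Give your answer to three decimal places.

2.527

p ≈ ln(|x_2 − x*|/|x_1 − x*|) / ln(|x_1 − x*|/|x_0 − x*|)
  = ln(7.7443e-14/4.9695e-06) / ln(4.9695e-06/6.1109e-03)
  = ln(1.55837e-08) / ln(0.000813219)
  = -17.977040 / -7.114510 ≈ 2.526814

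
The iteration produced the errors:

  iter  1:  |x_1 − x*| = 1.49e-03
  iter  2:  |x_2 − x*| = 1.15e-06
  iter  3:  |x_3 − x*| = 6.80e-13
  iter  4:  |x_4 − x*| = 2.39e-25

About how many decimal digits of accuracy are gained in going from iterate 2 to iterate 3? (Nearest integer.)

Digits gained ≈ log₁₀(|x_2 − x*|/|x_3 − x*|) = log₁₀(1.15e-06/6.80e-13) = log₁₀(1.69118e+06) ≈ 6.228.

6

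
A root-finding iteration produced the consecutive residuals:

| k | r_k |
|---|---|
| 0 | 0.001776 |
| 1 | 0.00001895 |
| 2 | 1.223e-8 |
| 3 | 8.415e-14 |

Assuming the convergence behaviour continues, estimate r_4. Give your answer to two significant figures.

First estimate the order: p ≈ ln(r_3/r_2) / ln(r_2/r_1) = ln(8.415e-14/1.223e-8)/ln(1.223e-8/0.00001895) = ln(6.88062e-06)/ln(0.000645383) ≈ 1.6182.
Then r_4 ≈ r_3·(r_3/r_2)^p = 8.415e-14·(6.88062e-06)^1.6182 = 8.415e-14·4.42842e-09 ≈ 3.727e-22.

3.7e-22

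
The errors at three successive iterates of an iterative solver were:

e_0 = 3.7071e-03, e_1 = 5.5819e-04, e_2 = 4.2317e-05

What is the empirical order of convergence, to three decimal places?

p ≈ ln(e_2/e_1) / ln(e_1/e_0)
  = ln(4.2317e-05/5.5819e-04) / ln(5.5819e-04/3.7071e-03)
  = ln(0.0758111) / ln(0.150573)
  = -2.579511 / -1.893307 ≈ 1.362437

1.362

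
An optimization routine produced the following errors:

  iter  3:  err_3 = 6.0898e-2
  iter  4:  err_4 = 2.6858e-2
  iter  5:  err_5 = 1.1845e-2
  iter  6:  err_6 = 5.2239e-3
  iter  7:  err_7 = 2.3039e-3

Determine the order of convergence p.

Consecutive ratios: err_7/err_6 = 2.3039e-3/5.2239e-3 = 0.441031, err_6/err_5 = 5.2239e-3/1.1845e-2 = 0.441022.
p ≈ ln(0.441031)/ln(0.441022) = -0.8186/-0.8187 ≈ 1.00.
So the convergence is linear (order 1).

1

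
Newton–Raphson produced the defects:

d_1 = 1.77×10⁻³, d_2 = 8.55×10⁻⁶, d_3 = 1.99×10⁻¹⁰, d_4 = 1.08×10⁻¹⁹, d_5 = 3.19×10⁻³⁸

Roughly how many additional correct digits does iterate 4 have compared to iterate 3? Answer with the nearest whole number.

Digits gained ≈ log₁₀(d_3/d_4) = log₁₀(1.99×10⁻¹⁰/1.08×10⁻¹⁹) = log₁₀(1.84259e+09) ≈ 9.265.

9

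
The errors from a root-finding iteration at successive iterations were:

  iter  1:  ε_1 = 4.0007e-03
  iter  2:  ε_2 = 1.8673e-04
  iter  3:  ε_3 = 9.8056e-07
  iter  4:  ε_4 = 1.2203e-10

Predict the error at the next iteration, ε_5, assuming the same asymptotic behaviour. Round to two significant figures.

2.5e-17

First estimate the order: p ≈ ln(ε_4/ε_3) / ln(ε_3/ε_2) = ln(1.2203e-10/9.8056e-07)/ln(9.8056e-07/1.8673e-04) = ln(0.000124449)/ln(0.00525122) ≈ 1.7129.
Then ε_5 ≈ ε_4·(ε_4/ε_3)^p = 1.2203e-10·(0.000124449)^1.7129 = 1.2203e-10·2.04697e-07 ≈ 2.498e-17.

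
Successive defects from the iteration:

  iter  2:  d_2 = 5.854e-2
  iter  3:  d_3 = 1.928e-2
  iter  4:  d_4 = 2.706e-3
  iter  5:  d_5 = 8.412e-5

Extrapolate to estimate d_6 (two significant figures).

First estimate the order: p ≈ ln(d_5/d_4) / ln(d_4/d_3) = ln(8.412e-5/2.706e-3)/ln(2.706e-3/1.928e-2) = ln(0.0310865)/ln(0.140353) ≈ 1.7677.
Then d_6 ≈ d_5·(d_5/d_4)^p = 8.412e-5·(0.0310865)^1.7677 = 8.412e-5·0.00216431 ≈ 1.821e-07.

1.8e-7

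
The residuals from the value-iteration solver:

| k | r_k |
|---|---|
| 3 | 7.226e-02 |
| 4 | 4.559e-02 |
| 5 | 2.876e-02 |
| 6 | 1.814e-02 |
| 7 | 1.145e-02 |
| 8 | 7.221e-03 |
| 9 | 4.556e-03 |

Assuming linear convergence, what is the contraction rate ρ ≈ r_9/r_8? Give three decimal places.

ρ ≈ r_9/r_8 = 4.556e-03/7.221e-03 = 0.63094

0.631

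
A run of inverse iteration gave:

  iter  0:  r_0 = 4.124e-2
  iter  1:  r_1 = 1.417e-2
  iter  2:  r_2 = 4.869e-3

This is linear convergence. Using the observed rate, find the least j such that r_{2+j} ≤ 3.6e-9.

14

Rate ρ ≈ r_2/r_1 = 4.869e-3/1.417e-2 = 0.3436.
After j more steps, r_{2+j} ≈ 4.869e-3·ρ^j; need ρ^j ≤ 3.6e-9/4.869e-3 = 7.39372e-07.
j ≥ ln(7.39372e-07)/ln(0.3436) = -14.1175/-1.06828 = 13.215.
So 14 more iterations are needed.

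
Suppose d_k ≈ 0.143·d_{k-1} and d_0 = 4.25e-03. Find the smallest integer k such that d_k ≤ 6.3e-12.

11

After k steps, d_k ≈ 4.25e-03·0.143^k.
Need 0.143^k ≤ 6.3e-12/4.25e-03 = 1.48235e-09.
k ≥ ln(1.48235e-09)/ln(0.143) = -20.3296/-1.94491 = 10.453.
Smallest integer k = 11.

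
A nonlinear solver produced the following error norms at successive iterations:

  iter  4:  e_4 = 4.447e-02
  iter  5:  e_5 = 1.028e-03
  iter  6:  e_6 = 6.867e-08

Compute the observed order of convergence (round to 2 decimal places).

p ≈ ln(e_6/e_5) / ln(e_5/e_4)
  = ln(6.867e-08/1.028e-03) / ln(1.028e-03/4.447e-02)
  = ln(6.67996e-05) / ln(0.0231167)
  = -9.61381 / -3.76720 ≈ 2.55198

2.55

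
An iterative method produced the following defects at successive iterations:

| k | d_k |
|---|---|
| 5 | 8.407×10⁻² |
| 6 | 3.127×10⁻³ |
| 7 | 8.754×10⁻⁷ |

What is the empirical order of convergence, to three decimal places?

p ≈ ln(d_7/d_6) / ln(d_6/d_5)
  = ln(8.754×10⁻⁷/3.127×10⁻³) / ln(3.127×10⁻³/8.407×10⁻²)
  = ln(0.000279949) / ln(0.0371952)
  = -8.180903 / -3.291576 ≈ 2.485406

2.485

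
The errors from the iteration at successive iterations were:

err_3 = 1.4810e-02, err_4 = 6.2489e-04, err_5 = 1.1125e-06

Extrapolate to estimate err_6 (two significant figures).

First estimate the order: p ≈ ln(err_5/err_4) / ln(err_4/err_3) = ln(1.1125e-06/6.2489e-04)/ln(6.2489e-04/1.4810e-02) = ln(0.00178031)/ln(0.0421938) ≈ 2.0000.
Then err_6 ≈ err_5·(err_5/err_4)^p = 1.1125e-06·(0.00178031)^2.0000 = 1.1125e-06·3.1695e-06 ≈ 3.526e-12.

3.5e-12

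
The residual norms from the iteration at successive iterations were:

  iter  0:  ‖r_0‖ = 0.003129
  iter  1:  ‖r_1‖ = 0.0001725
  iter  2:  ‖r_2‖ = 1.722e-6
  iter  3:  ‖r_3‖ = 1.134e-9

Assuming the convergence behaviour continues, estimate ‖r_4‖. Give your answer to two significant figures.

9.9e-15

First estimate the order: p ≈ ln(‖r_3‖/‖r_2‖) / ln(‖r_2‖/‖r_1‖) = ln(1.134e-9/1.722e-6)/ln(1.722e-6/0.0001725) = ln(0.000658537)/ln(0.00998261) ≈ 1.5901.
Then ‖r_4‖ ≈ ‖r_3‖·(‖r_3‖/‖r_2‖)^p = 1.134e-9·(0.000658537)^1.5901 = 1.134e-9·8.73422e-06 ≈ 9.905e-15.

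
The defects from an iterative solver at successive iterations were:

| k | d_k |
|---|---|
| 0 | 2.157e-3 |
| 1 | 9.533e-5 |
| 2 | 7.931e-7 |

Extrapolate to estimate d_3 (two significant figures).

First estimate the order: p ≈ ln(d_2/d_1) / ln(d_1/d_0) = ln(7.931e-7/9.533e-5)/ln(9.533e-5/2.157e-3) = ln(0.00831952)/ln(0.0441956) ≈ 1.5354.
Then d_3 ≈ d_2·(d_2/d_1)^p = 7.931e-7·(0.00831952)^1.5354 = 7.931e-7·0.0006405 ≈ 5.08e-10.

5.1e-10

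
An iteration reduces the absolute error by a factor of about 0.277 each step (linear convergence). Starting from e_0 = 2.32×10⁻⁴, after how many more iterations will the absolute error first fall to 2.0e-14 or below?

After k steps, e_k ≈ 2.32×10⁻⁴·0.277^k.
Need 0.277^k ≤ 2.0e-14/2.32×10⁻⁴ = 8.62069e-11.
k ≥ ln(8.62069e-11)/ln(0.277) = -23.1743/-1.28374 = 18.052.
Smallest integer k = 19.

19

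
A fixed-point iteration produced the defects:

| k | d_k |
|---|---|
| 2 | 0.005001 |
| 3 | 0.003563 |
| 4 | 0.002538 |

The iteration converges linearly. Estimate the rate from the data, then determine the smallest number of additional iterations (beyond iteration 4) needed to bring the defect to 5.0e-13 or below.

Rate ρ ≈ d_4/d_3 = 0.002538/0.003563 = 0.7123.
After j more steps, d_{4+j} ≈ 0.002538·ρ^j; need ρ^j ≤ 5.0e-13/0.002538 = 1.97006e-10.
j ≥ ln(1.97006e-10)/ln(0.7123) = -22.3478/-0.33926 = 65.872.
So 66 more iterations are needed.

66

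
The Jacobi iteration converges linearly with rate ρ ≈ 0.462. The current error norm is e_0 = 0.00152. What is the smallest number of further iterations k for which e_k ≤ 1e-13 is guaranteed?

After k steps, e_k ≈ 0.00152·0.462^k.
Need 0.462^k ≤ 1e-13/0.00152 = 6.57895e-11.
k ≥ ln(6.57895e-11)/ln(0.462) = -23.4446/-0.77219 = 30.361.
Smallest integer k = 31.

31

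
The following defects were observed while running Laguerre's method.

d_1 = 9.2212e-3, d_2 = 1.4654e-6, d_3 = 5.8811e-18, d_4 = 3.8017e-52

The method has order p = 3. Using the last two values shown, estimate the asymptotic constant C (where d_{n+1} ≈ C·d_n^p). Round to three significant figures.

1.87

C ≈ d_4 / d_3^3
  = 3.8017e-52 / (5.8811e-18)^3
  = 3.8017e-52 / 2.03412e-52 ≈ 1.869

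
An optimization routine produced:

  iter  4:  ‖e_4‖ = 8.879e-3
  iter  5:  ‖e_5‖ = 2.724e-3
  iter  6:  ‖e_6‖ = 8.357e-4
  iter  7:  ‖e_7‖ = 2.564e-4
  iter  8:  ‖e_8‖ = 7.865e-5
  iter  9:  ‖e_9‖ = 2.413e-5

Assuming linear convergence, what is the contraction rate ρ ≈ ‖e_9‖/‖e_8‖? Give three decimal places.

ρ ≈ ‖e_9‖/‖e_8‖ = 2.413e-5/7.865e-5 = 0.30680

0.307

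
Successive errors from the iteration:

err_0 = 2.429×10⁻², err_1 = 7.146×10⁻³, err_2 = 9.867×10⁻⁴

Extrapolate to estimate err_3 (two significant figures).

4.0e-5

First estimate the order: p ≈ ln(err_2/err_1) / ln(err_1/err_0) = ln(9.867×10⁻⁴/7.146×10⁻³)/ln(7.146×10⁻³/2.429×10⁻²) = ln(0.138077)/ln(0.294195) ≈ 1.6182.
Then err_3 ≈ err_2·(err_2/err_1)^p = 9.867×10⁻⁴·(0.138077)^1.6182 = 9.867×10⁻⁴·0.0406017 ≈ 4.006e-05.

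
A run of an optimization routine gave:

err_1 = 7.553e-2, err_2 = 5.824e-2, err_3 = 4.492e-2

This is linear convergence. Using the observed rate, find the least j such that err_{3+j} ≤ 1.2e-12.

94

Rate ρ ≈ err_3/err_2 = 4.492e-2/5.824e-2 = 0.7713.
After j more steps, err_{3+j} ≈ 4.492e-2·ρ^j; need ρ^j ≤ 1.2e-12/4.492e-2 = 2.67142e-11.
j ≥ ln(2.67142e-11)/ln(0.7713) = -24.3458/-0.25968 = 93.753.
So 94 more iterations are needed.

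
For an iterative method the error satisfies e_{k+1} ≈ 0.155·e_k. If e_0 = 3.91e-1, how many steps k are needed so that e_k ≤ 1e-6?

7

After k steps, e_k ≈ 3.91e-1·0.155^k.
Need 0.155^k ≤ 1e-6/3.91e-1 = 2.55754e-06.
k ≥ ln(2.55754e-06)/ln(0.155) = -12.8765/-1.86433 = 6.907.
Smallest integer k = 7.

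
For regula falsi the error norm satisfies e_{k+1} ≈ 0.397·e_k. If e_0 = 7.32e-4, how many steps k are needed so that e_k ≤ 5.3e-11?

18

After k steps, e_k ≈ 7.32e-4·0.397^k.
Need 0.397^k ≤ 5.3e-11/7.32e-4 = 7.24044e-08.
k ≥ ln(7.24044e-08)/ln(0.397) = -16.4410/-0.92382 = 17.797.
Smallest integer k = 18.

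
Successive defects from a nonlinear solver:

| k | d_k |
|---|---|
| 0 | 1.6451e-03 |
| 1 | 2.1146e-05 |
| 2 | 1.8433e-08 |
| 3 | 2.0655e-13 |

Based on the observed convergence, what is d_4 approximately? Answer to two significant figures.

First estimate the order: p ≈ ln(d_3/d_2) / ln(d_2/d_1) = ln(2.0655e-13/1.8433e-08)/ln(1.8433e-08/2.1146e-05) = ln(1.12054e-05)/ln(0.000871702) ≈ 1.6180.
Then d_4 ≈ d_3·(d_3/d_2)^p = 2.0655e-13·(1.12054e-05)^1.6180 = 2.0655e-13·9.77178e-09 ≈ 2.018e-21.

2.0e-21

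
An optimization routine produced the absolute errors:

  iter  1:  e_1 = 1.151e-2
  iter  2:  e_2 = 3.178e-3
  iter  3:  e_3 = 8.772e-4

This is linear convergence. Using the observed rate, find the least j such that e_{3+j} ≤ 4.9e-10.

Rate ρ ≈ e_3/e_2 = 8.772e-4/3.178e-3 = 0.2760.
After j more steps, e_{3+j} ≈ 8.772e-4·ρ^j; need ρ^j ≤ 4.9e-10/8.772e-4 = 5.58596e-07.
j ≥ ln(5.58596e-07)/ln(0.2760) = -14.3978/-1.28735 = 11.184.
So 12 more iterations are needed.

12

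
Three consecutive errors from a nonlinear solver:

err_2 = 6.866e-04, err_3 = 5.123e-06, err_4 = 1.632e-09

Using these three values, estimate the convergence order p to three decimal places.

1.644

p ≈ ln(err_4/err_3) / ln(err_3/err_2)
  = ln(1.632e-09/5.123e-06) / ln(5.123e-06/6.866e-04)
  = ln(0.000318563) / ln(0.0074614)
  = -8.051690 / -4.898012 ≈ 1.643869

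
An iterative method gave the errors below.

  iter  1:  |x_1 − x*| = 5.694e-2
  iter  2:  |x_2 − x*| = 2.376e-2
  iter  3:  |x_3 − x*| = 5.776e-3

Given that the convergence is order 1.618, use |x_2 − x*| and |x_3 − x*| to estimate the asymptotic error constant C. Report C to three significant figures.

C ≈ |x_3 − x*| / |x_2 − x*|^1.618
  = 5.776e-3 / (2.376e-2)^1.618
  = 5.776e-3 / 0.0023557 ≈ 2.4519

2.45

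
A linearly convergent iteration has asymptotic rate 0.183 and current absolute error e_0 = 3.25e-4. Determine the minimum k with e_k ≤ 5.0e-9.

7

After k steps, e_k ≈ 3.25e-4·0.183^k.
Need 0.183^k ≤ 5.0e-9/3.25e-4 = 1.53846e-05.
k ≥ ln(1.53846e-05)/ln(0.183) = -11.0821/-1.69827 = 6.526.
Smallest integer k = 7.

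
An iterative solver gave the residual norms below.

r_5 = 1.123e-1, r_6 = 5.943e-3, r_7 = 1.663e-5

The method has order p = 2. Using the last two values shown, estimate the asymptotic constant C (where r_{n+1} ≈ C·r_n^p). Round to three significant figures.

0.471

C ≈ r_7 / r_6^2
  = 1.663e-5 / (5.943e-3)^2
  = 1.663e-5 / 3.53192e-05 ≈ 0.47085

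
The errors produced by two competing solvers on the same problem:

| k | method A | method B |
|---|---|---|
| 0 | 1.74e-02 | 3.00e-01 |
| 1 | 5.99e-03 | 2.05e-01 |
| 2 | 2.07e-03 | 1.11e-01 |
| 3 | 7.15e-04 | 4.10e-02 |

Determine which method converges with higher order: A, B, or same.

B

Method A: p ≈ ln(7.15e-04/2.07e-03)/ln(2.07e-03/5.99e-03) ≈ 1.00.
Method B: p ≈ ln(4.10e-02/1.11e-01)/ln(1.11e-01/2.05e-01) ≈ 1.62.
Method B has the higher order (≈1.6 vs ≈1.0).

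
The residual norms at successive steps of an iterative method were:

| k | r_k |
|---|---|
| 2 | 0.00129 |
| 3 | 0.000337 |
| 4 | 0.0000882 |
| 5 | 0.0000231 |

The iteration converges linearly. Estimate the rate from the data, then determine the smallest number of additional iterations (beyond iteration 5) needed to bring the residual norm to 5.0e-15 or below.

17

Rate ρ ≈ r_5/r_4 = 0.0000231/0.0000882 = 0.2619.
After j more steps, r_{5+j} ≈ 0.0000231·ρ^j; need ρ^j ≤ 5.0e-15/0.0000231 = 2.1645e-10.
j ≥ ln(2.1645e-10)/ln(0.2619) = -22.2537/-1.33979 = 16.610.
So 17 more iterations are needed.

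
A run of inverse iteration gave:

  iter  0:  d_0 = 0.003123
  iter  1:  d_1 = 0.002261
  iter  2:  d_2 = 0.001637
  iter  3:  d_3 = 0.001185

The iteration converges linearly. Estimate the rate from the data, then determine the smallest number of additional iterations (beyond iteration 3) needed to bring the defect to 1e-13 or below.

72

Rate ρ ≈ d_3/d_2 = 0.001185/0.001637 = 0.7239.
After j more steps, d_{3+j} ≈ 0.001185·ρ^j; need ρ^j ≤ 1e-13/0.001185 = 8.43882e-11.
j ≥ ln(8.43882e-11)/ln(0.7239) = -23.1956/-0.32310 = 71.791.
So 72 more iterations are needed.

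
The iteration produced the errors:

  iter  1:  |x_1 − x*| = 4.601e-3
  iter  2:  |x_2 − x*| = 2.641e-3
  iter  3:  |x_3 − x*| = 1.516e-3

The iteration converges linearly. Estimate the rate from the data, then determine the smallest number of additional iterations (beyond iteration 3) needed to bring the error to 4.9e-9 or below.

Rate ρ ≈ |x_3 − x*|/|x_2 − x*| = 1.516e-3/2.641e-3 = 0.5740.
After j more steps, |x_{3+j} − x*| ≈ 1.516e-3·ρ^j; need ρ^j ≤ 4.9e-9/1.516e-3 = 3.23219e-06.
j ≥ ln(3.23219e-06)/ln(0.5740) = -12.6424/-0.55513 = 22.774.
So 23 more iterations are needed.

23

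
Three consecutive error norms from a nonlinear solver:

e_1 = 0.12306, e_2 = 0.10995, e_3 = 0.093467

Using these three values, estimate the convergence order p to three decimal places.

1.442

p ≈ ln(e_3/e_2) / ln(e_2/e_1)
  = ln(0.093467/0.10995) / ln(0.10995/0.12306)
  = ln(0.850086) / ln(0.893467)
  = -0.162418 / -0.112646 ≈ 1.441844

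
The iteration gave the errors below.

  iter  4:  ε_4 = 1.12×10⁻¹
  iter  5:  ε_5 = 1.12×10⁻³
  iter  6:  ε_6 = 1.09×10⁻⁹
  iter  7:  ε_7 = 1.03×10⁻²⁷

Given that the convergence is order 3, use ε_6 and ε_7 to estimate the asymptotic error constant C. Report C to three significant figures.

0.795

C ≈ ε_7 / ε_6^3
  = 1.03×10⁻²⁷ / (1.09×10⁻⁹)^3
  = 1.03×10⁻²⁷ / 1.29503e-27 ≈ 0.79535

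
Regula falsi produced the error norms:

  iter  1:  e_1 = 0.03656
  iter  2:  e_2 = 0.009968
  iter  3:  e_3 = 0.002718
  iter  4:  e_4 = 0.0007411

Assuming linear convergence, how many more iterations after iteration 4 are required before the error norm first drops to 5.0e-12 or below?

15

Rate ρ ≈ e_4/e_3 = 0.0007411/0.002718 = 0.2727.
After j more steps, e_{4+j} ≈ 0.0007411·ρ^j; need ρ^j ≤ 5.0e-12/0.0007411 = 6.74673e-09.
j ≥ ln(6.74673e-09)/ln(0.2727) = -18.8142/-1.29938 = 14.479.
So 15 more iterations are needed.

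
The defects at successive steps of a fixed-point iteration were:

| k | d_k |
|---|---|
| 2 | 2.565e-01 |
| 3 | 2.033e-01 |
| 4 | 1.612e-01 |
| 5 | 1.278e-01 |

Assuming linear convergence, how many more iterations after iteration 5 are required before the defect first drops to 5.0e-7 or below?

Rate ρ ≈ d_5/d_4 = 1.278e-01/1.612e-01 = 0.7928.
After j more steps, d_{5+j} ≈ 1.278e-01·ρ^j; need ρ^j ≤ 5.0e-7/1.278e-01 = 3.91236e-06.
j ≥ ln(3.91236e-06)/ln(0.7928) = -12.4514/-0.23218 = 53.628.
So 54 more iterations are needed.

54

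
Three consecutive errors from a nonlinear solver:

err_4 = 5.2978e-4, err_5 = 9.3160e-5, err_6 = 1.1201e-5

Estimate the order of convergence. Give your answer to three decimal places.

p ≈ ln(err_6/err_5) / ln(err_5/err_4)
  = ln(1.1201e-5/9.3160e-5) / ln(9.3160e-5/5.2978e-4)
  = ln(0.120234) / ln(0.175847)
  = -2.118315 / -1.738141 ≈ 1.218724

1.219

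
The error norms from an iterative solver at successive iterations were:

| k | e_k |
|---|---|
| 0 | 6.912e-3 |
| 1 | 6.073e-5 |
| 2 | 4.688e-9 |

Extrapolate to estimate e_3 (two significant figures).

First estimate the order: p ≈ ln(e_2/e_1) / ln(e_1/e_0) = ln(4.688e-9/6.073e-5)/ln(6.073e-5/6.912e-3) = ln(7.71941e-05)/ln(0.00878617) ≈ 2.0000.
Then e_3 ≈ e_2·(e_2/e_1)^p = 4.688e-9·(7.71941e-05)^2.0000 = 4.688e-9·5.95893e-09 ≈ 2.794e-17.

2.8e-17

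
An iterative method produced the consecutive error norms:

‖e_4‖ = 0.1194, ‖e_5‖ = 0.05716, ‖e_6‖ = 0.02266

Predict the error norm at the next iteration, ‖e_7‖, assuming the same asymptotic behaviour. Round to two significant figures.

7.1e-3

First estimate the order: p ≈ ln(‖e_6‖/‖e_5‖) / ln(‖e_5‖/‖e_4‖) = ln(0.02266/0.05716)/ln(0.05716/0.1194) = ln(0.396431)/ln(0.478727) ≈ 1.2561.
Then ‖e_7‖ ≈ ‖e_6‖·(‖e_6‖/‖e_5‖)^p = 0.02266·(0.396431)^1.2561 = 0.02266·0.312794 ≈ 0.007088.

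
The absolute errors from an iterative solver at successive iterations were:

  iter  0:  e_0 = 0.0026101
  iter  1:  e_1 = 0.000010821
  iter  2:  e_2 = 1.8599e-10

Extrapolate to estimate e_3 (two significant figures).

5.5e-20

First estimate the order: p ≈ ln(e_2/e_1) / ln(e_1/e_0) = ln(1.8599e-10/0.000010821)/ln(0.000010821/0.0026101) = ln(1.71879e-05)/ln(0.00414582) ≈ 2.0000.
Then e_3 ≈ e_2·(e_2/e_1)^p = 1.8599e-10·(1.71879e-05)^2.0000 = 1.8599e-10·2.95424e-10 ≈ 5.495e-20.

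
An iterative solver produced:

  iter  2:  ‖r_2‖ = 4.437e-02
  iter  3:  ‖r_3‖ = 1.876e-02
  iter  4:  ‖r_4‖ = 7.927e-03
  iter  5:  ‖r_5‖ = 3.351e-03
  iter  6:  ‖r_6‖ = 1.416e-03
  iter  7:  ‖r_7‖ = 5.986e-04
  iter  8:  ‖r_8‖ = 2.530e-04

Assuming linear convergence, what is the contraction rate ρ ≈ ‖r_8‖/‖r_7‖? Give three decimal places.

ρ ≈ ‖r_8‖/‖r_7‖ = 2.530e-04/5.986e-04 = 0.42265

0.423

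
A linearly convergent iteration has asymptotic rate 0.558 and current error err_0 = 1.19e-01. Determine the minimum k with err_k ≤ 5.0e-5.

After k steps, err_k ≈ 1.19e-01·0.558^k.
Need 0.558^k ≤ 5.0e-5/1.19e-01 = 0.000420168.
k ≥ ln(0.000420168)/ln(0.558) = -7.7749/-0.58340 = 13.327.
Smallest integer k = 14.

14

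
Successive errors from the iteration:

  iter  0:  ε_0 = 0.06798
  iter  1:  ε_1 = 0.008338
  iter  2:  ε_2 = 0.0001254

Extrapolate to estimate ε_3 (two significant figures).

First estimate the order: p ≈ ln(ε_2/ε_1) / ln(ε_1/ε_0) = ln(0.0001254/0.008338)/ln(0.008338/0.06798) = ln(0.0150396)/ln(0.122654) ≈ 2.0001.
Then ε_3 ≈ ε_2·(ε_2/ε_1)^p = 0.0001254·(0.0150396)^2.0001 = 0.0001254·0.000226095 ≈ 2.835e-08.

2.8e-8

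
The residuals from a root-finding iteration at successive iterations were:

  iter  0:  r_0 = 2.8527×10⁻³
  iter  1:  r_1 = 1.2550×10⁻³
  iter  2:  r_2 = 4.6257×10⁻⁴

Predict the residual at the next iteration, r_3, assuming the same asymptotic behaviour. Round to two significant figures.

1.4e-4

First estimate the order: p ≈ ln(r_2/r_1) / ln(r_1/r_0) = ln(4.6257×10⁻⁴/1.2550×10⁻³)/ln(1.2550×10⁻³/2.8527×10⁻³) = ln(0.368582)/ln(0.439934) ≈ 1.2155.
Then r_3 ≈ r_2·(r_2/r_1)^p = 4.6257×10⁻⁴·(0.368582)^1.2155 = 4.6257×10⁻⁴·0.29725 ≈ 0.0001375.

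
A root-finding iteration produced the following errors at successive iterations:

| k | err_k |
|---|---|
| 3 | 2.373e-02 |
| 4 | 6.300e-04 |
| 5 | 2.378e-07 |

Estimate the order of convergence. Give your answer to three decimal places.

2.172

p ≈ ln(err_5/err_4) / ln(err_4/err_3)
  = ln(2.378e-07/6.300e-04) / ln(6.300e-04/2.373e-02)
  = ln(0.00037746) / ln(0.0265487)
  = -7.882046 / -3.628774 ≈ 2.172096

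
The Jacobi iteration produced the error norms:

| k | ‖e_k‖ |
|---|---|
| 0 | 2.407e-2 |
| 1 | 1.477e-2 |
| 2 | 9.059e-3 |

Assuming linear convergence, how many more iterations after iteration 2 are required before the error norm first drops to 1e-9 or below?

Rate ρ ≈ ‖e_2‖/‖e_1‖ = 9.059e-3/1.477e-2 = 0.6133.
After j more steps, ‖e_{2+j}‖ ≈ 9.059e-3·ρ^j; need ρ^j ≤ 1e-9/9.059e-3 = 1.10387e-07.
j ≥ ln(1.10387e-07)/ln(0.6133) = -16.0193/-0.48890 = 32.766.
So 33 more iterations are needed.

33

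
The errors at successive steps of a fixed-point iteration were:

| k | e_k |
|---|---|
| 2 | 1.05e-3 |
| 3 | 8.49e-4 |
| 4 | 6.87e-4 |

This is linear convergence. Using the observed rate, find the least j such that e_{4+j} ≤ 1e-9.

Rate ρ ≈ e_4/e_3 = 6.87e-4/8.49e-4 = 0.8092.
After j more steps, e_{4+j} ≈ 6.87e-4·ρ^j; need ρ^j ≤ 1e-9/6.87e-4 = 1.4556e-06.
j ≥ ln(1.4556e-06)/ln(0.8092) = -13.4401/-0.21171 = 63.484.
So 64 more iterations are needed.

64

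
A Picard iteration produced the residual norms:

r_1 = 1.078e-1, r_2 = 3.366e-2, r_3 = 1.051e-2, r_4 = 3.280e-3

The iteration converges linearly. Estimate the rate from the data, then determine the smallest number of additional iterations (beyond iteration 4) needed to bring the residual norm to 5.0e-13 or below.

20

Rate ρ ≈ r_4/r_3 = 3.280e-3/1.051e-2 = 0.3121.
After j more steps, r_{4+j} ≈ 3.280e-3·ρ^j; need ρ^j ≤ 5.0e-13/3.280e-3 = 1.52439e-10.
j ≥ ln(1.52439e-10)/ln(0.3121) = -22.6043/-1.16443 = 19.412.
So 20 more iterations are needed.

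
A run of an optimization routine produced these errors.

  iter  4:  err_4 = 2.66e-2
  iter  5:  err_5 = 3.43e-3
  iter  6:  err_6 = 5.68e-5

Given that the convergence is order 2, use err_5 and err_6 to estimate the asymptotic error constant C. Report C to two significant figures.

4.8

C ≈ err_6 / err_5^2
  = 5.68e-5 / (3.43e-3)^2
  = 5.68e-5 / 1.17649e-05 ≈ 4.8279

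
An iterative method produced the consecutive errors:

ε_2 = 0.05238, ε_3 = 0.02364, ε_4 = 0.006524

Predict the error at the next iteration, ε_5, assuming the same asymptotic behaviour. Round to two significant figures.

First estimate the order: p ≈ ln(ε_4/ε_3) / ln(ε_3/ε_2) = ln(0.006524/0.02364)/ln(0.02364/0.05238) = ln(0.275973)/ln(0.451317) ≈ 1.6182.
Then ε_5 ≈ ε_4·(ε_4/ε_3)^p = 0.006524·(0.275973)^1.6182 = 0.006524·0.124512 ≈ 0.0008123.

8.1e-4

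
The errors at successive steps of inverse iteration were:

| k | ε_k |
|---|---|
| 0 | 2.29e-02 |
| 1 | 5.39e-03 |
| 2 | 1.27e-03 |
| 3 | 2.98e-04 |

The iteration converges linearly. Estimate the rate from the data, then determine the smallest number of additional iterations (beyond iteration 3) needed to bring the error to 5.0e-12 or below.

13

Rate ρ ≈ ε_3/ε_2 = 2.98e-04/1.27e-03 = 0.2346.
After j more steps, ε_{3+j} ≈ 2.98e-04·ρ^j; need ρ^j ≤ 5.0e-12/2.98e-04 = 1.67785e-08.
j ≥ ln(1.67785e-08)/ln(0.2346) = -17.9032/-1.44987 = 12.348.
So 13 more iterations are needed.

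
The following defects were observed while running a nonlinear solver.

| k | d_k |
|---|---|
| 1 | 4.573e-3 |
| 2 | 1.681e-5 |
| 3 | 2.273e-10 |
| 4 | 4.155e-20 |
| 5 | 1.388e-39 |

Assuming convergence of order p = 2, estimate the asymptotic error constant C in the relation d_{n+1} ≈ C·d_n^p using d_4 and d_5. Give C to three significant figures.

0.804

C ≈ d_5 / d_4^2
  = 1.388e-39 / (4.155e-20)^2
  = 1.388e-39 / 1.7264e-39 ≈ 0.80398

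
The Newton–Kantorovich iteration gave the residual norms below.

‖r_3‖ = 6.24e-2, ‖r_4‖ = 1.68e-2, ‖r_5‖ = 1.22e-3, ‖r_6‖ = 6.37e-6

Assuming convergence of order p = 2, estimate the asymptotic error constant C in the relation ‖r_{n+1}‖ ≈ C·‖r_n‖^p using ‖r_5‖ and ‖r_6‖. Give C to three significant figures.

4.28

C ≈ ‖r_6‖ / ‖r_5‖^2
  = 6.37e-6 / (1.22e-3)^2
  = 6.37e-6 / 1.4884e-06 ≈ 4.2798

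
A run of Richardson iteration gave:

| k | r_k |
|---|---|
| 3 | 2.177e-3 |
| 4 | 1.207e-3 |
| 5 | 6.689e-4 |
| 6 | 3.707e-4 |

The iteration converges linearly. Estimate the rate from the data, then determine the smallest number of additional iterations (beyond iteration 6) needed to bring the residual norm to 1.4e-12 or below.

Rate ρ ≈ r_6/r_5 = 3.707e-4/6.689e-4 = 0.5542.
After j more steps, r_{6+j} ≈ 3.707e-4·ρ^j; need ρ^j ≤ 1.4e-12/3.707e-4 = 3.77664e-09.
j ≥ ln(3.77664e-09)/ln(0.5542) = -19.3944/-0.59023 = 32.859.
So 33 more iterations are needed.

33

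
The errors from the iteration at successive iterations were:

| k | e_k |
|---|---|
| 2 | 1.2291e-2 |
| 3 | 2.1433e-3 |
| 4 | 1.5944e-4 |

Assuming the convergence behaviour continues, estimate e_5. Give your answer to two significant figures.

First estimate the order: p ≈ ln(e_4/e_3) / ln(e_3/e_2) = ln(1.5944e-4/2.1433e-3)/ln(2.1433e-3/1.2291e-2) = ln(0.07439)/ln(0.17438) ≈ 1.4878.
Then e_5 ≈ e_4·(e_4/e_3)^p = 1.5944e-4·(0.07439)^1.4878 = 1.5944e-4·0.020943 ≈ 3.339e-06.

3.3e-6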